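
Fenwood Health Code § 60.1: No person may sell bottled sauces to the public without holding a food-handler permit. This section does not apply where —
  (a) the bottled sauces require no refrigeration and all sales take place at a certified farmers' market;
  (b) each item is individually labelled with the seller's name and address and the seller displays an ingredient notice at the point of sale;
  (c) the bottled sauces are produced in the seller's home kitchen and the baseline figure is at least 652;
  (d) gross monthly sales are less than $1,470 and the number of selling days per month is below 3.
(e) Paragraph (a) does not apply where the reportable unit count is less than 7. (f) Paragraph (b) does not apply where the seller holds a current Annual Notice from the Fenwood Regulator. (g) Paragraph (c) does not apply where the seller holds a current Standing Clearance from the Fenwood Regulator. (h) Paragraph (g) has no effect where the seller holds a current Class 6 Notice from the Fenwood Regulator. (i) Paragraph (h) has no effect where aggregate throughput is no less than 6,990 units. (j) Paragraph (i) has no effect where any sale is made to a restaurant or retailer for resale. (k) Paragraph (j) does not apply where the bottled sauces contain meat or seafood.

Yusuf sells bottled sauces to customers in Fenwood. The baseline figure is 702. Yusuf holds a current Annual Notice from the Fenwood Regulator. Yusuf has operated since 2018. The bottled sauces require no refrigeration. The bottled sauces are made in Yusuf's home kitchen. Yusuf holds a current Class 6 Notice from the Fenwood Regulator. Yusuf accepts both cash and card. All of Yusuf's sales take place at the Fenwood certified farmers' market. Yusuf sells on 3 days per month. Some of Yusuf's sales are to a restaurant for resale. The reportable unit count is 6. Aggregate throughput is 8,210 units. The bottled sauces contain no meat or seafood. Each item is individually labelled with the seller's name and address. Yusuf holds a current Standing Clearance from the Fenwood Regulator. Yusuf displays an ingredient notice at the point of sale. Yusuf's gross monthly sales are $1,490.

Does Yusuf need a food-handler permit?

Exception (a)'s conditions are all satisfied: the bottled sauces are shelf-stable; all sales are at a certified farmers' market. But applying paragraph (e): (e) operates against (a): the reportable unit count is 6, less than the 7 limit. Exception (a) does not apply.
All of (b)'s requirements are met (items are individually labelled; an ingredient notice is displayed). But: (f) applies — a current Annual Notice is held. Exception (b) does not apply.
Exception (c) is satisfied on its face — the bottled sauces are home-kitchen produced; the baseline figure is 702, meeting the 652 threshold. Considering the limiting provisions: (g) operates (a current Standing Clearance is held), but yields to (h): (h) applies — a current Class 6 Notice is held. (i) would limit (h) — aggregate throughput is 8,210 units, meeting the 6,990 units threshold — but (j) sets (i) aside: (j) operates against (i): some sales are to a restaurant for resale. (k) does not operate here (the bottled sauces contain no meat or seafood), so (j) stands. So (c) applies.
Exception (d) fails — gross monthly sales are $1,490, not less than $1,470.

No — exception (c) applies; Yusuf is not required to hold a food-handler permit.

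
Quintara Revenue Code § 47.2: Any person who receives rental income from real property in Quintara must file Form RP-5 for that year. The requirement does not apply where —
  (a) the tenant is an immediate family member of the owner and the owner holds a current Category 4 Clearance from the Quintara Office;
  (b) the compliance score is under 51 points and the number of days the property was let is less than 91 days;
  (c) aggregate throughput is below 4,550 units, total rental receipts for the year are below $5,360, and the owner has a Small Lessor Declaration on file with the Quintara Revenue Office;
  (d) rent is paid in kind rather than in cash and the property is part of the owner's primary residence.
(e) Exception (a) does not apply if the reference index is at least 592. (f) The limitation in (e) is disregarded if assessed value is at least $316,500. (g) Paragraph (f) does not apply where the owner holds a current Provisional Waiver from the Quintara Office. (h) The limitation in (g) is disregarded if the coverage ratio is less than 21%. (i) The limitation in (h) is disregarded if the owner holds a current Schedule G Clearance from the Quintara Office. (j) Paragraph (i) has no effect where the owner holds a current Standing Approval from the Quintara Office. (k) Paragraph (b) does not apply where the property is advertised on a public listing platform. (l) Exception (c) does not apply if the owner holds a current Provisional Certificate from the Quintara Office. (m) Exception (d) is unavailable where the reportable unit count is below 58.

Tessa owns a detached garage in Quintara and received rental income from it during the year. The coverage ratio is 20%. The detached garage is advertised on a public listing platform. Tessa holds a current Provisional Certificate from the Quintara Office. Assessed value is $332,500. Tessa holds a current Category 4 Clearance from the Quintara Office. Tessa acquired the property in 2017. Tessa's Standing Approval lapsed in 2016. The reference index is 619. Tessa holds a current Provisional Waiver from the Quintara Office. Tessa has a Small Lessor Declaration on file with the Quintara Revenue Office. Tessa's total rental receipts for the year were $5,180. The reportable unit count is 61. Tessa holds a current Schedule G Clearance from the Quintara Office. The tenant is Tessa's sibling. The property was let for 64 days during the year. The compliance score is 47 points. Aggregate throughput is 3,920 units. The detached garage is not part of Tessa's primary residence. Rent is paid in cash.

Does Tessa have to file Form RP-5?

Exception (a): the tenant is an immediate family member; a current Category 4 Clearance is held — every condition holds. But applying paragraphs (e)–(j): (e) is triggered — the reference index is 619, meeting the 592 threshold. (f) would limit (e) — assessed value is $332,500, meeting the $316,500 threshold — but (g) sets (f) aside: (g) is engaged — a current Provisional Waiver is held. (h) would limit (g) — the coverage ratio is 20%, less than the 21% limit — but (i) sets (h) aside: (i) is engaged — a current Schedule G Clearance is held. (j), which would lift (i), is inapplicable — the Standing Approval is not current. So (a) is unavailable.
Exception (b): the compliance score is 47 points, under the 51 points limit; the number of days the property was let is 64 days, less than the 91 days limit — every condition holds. But applying paragraph (k): (k) operates against (b): the property is publicly advertised. So (b) is unavailable.
Exception (c) is satisfied on its face — aggregate throughput is 3,920 units, below the 4,550 units limit; total rental receipts for the year are $5,180, below the $5,360 limit; a Small Lessor Declaration is on file. But applying paragraph (l): (l) operates against (c): a current Provisional Certificate is held. So (c) is unavailable.
Exception (d) does not apply: rent is paid in cash.
Every exception is unavailable, so the rule governs.

Yes — Tessa must file Form RP-5.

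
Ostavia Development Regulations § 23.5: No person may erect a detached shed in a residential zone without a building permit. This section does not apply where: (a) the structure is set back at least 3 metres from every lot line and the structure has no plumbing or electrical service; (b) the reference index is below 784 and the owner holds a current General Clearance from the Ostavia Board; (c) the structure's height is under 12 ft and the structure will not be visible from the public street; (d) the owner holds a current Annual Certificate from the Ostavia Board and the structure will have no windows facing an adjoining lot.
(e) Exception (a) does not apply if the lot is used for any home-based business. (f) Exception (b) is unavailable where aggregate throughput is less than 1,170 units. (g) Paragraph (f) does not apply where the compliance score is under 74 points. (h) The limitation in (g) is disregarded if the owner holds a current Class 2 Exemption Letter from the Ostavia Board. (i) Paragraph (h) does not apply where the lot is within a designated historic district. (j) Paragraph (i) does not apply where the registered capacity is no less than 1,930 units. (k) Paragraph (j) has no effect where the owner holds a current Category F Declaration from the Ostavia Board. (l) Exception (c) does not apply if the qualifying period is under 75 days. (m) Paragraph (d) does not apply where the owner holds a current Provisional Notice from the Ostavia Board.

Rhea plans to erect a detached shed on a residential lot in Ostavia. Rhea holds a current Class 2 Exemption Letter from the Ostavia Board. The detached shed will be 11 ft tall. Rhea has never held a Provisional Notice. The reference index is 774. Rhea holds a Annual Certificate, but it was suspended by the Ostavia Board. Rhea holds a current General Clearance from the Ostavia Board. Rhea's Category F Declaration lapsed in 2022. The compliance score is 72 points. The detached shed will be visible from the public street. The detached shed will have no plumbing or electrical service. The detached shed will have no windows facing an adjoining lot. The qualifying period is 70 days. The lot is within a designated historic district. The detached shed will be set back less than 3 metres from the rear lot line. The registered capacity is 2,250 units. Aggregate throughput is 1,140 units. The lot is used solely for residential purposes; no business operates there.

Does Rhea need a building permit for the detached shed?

Yes — Rhea must obtain a building permit.

Exception (a) does not apply: the rear setback is under 3 m.
Exception (b) is satisfied on its face — the reference index is 774, below the 784 limit; a current General Clearance is held. However, paragraphs (f)–(k) must be considered: (f) is engaged — aggregate throughput is 1,140 units, less than the 1,170 units limit. (g) applies (the compliance score is 72 points, under the 74 points limit), but is displaced by (h): (h) operates against (g): a current Class 2 Exemption Letter is held. (i) would limit (h) — the lot is in a historic district — but (j) sets (i) aside: (j) is triggered — the registered capacity is 2,250 units, meeting the 1,930 units threshold. (k) is inapplicable (no current Category F Declaration is held), so (j) stands. Exception (b) does not apply.
Exception (c) fails — the structure will be visible from the street.
Exception (d) does not apply: the Annual Certificate is not current.
No exception is made out. Rhea falls within the general rule.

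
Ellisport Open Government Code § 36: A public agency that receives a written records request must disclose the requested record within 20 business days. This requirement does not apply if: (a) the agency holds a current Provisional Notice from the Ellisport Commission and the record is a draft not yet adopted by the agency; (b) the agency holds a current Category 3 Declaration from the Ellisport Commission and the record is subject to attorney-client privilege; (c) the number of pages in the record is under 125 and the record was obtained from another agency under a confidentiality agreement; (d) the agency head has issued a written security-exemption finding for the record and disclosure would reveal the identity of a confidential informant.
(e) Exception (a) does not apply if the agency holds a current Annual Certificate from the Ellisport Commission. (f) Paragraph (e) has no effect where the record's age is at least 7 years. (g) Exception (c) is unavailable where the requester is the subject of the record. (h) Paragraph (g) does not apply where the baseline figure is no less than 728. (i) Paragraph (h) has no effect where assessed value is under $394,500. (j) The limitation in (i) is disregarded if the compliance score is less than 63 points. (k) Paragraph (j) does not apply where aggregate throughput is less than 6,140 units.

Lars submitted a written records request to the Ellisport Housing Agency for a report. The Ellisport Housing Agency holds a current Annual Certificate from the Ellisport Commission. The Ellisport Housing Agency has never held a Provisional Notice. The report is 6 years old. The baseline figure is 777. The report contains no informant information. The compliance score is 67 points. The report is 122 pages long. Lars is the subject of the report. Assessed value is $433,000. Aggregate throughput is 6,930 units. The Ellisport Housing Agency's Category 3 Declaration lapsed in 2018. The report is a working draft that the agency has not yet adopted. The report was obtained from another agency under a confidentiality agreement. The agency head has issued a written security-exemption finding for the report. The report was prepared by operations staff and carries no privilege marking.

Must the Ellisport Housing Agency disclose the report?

No — exception (c) applies; the Ellisport Housing Agency is not required to disclose the report.

Exception (a) fails — no current Provisional Notice is held.
Exception (b) fails — the Category 3 Declaration is not current.
All of (c)'s requirements are met (the number of pages in the record is 122, under the 125 limit; the report was obtained under a confidentiality agreement). As to paragraphs (g)–(k): (g) would limit (c) — Lars is the subject of the report — but (h) sets (g) aside: (h) operates — the baseline figure is 777, meeting the 728 threshold. (i) is inapplicable (assessed value is $433,000, not under $394,500), so (h) stands. (c) remains available.
Exception (d) requires that disclosure would reveal the identity of a confidential informant; but the report contains no informant information, so (d) is unavailable.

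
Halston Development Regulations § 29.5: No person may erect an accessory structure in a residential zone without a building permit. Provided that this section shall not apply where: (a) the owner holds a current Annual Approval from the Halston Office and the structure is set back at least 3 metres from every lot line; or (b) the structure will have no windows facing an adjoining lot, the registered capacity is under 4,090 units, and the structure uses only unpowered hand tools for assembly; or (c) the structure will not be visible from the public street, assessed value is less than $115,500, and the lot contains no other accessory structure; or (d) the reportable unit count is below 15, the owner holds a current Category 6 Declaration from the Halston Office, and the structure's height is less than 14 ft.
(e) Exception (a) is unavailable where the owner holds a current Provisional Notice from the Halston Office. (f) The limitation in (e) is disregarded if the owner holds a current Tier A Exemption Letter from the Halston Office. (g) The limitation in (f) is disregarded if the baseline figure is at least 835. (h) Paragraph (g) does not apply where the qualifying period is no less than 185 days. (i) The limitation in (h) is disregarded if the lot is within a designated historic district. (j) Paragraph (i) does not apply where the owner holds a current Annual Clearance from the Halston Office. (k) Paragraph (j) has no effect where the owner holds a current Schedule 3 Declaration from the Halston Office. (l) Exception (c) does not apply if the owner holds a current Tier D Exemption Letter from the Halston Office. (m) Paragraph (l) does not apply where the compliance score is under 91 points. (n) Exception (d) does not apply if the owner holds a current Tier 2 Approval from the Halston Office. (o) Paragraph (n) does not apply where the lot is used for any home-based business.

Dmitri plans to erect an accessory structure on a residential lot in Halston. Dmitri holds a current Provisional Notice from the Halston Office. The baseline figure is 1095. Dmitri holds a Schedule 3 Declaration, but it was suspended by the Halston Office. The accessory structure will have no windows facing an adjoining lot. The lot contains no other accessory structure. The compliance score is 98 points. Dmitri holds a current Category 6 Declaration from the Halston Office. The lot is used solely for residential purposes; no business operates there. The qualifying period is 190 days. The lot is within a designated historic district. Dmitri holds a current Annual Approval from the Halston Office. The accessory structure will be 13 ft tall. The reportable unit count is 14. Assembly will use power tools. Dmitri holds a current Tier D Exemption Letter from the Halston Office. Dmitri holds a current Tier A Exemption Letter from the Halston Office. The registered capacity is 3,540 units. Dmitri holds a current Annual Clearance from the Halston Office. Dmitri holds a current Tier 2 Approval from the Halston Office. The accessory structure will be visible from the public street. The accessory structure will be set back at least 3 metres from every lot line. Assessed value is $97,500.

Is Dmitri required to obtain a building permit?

Exception (a)'s conditions are all satisfied: a current Annual Approval is held; the setback is at least 3 m on every side. Considering the limiting provisions: (e) would limit (a) — a current Provisional Notice is held — but (f) sets (e) aside: (f) operates against (e): a current Tier A Exemption Letter is held. (g) applies (the baseline figure is 1,095, meeting the 835 threshold), but is set aside by (h): (h) operates — the qualifying period is 190 days, meeting the 185 days threshold. (i) is triggered (the lot is in a historic district), but is set aside by (j): (j) is engaged — a current Annual Clearance is held. (k), which would lift (j), is not engaged — the Schedule 3 Declaration is not current. So (a) applies.
Exception (b) requires that the structure uses only unpowered hand tools for assembly; but assembly uses power tools, so (b) is unavailable.
Exception (c) fails — the structure will be visible from the street.
Exception (d) is satisfied on its face — the reportable unit count is 14, below the 15 limit; a current Category 6 Declaration is held; the structure's height is 13 ft, less than the 14 ft limit. Turning to paragraphs (n)–(o): (n) operates against (d): a current Tier 2 Approval is held. (o), which would lift (n), is inapplicable — the lot is solely residential. (d) is therefore removed.

No — exception (a) applies; Dmitri does not need a building permit.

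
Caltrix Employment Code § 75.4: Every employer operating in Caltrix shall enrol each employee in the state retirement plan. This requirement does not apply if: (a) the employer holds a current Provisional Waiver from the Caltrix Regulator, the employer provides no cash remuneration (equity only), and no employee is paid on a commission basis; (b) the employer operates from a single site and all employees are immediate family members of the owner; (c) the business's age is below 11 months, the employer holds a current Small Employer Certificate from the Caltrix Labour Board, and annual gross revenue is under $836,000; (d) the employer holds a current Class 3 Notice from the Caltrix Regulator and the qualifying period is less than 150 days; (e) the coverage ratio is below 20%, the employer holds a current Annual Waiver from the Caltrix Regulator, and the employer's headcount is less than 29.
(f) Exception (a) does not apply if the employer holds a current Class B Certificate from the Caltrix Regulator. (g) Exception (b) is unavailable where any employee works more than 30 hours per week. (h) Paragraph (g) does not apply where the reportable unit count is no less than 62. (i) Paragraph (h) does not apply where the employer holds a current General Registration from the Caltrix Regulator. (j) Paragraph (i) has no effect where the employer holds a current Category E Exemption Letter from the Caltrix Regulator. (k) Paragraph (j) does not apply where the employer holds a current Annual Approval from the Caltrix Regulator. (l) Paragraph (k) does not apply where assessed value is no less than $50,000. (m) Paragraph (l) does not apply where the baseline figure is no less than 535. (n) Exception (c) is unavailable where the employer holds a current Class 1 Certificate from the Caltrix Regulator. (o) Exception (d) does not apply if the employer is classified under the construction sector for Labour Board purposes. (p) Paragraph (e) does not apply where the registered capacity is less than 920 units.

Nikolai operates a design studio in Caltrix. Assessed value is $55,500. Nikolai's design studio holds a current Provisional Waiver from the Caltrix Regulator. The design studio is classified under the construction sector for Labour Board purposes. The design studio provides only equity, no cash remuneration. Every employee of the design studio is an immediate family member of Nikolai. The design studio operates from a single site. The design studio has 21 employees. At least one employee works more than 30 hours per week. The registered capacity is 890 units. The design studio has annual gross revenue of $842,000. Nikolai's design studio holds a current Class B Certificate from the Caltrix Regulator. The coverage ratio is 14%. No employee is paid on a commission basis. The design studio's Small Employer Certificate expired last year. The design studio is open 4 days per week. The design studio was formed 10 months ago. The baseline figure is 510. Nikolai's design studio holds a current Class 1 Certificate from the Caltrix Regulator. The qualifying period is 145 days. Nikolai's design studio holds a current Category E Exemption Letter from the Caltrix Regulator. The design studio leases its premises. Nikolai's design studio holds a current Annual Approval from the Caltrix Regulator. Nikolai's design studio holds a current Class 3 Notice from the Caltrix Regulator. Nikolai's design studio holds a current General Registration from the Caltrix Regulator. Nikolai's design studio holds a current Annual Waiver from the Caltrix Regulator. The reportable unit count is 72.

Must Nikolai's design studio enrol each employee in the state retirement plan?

No — exception (b) applies; Nikolai's design studio is not required to enrol each employee in the state retirement plan.

Exception (a)'s conditions are all satisfied: a current Provisional Waiver is held; remuneration is equity-only; no employee is paid on commission. Turning to paragraph (f): (f) applies — a current Class B Certificate is held. So (a) is unavailable.
Exception (b)'s conditions are all satisfied: the employer operates from a single site; every employee is an immediate family member. As to paragraphs (g)–(m): (g) would limit (b) — at least one employee exceeds 30 hours/week — but (h) sets (g) aside: (h) operates against (g): the reportable unit count is 72, meeting the 62 threshold. (i) applies (a current General Registration is held), but is itself disapplied by (j): (j) operates — a current Category E Exemption Letter is held. (k) operates (a current Annual Approval is held), but is displaced by (l): (l) is engaged — assessed value is $55,500, meeting the $50,000 threshold. (m), which would lift (l), does not operate here — the baseline figure is 510, short of 535. (b) remains available.
Exception (c) requires that the employer holds a current Small Employer Certificate from the Caltrix Labour Board; but the Small Employer Certificate has expired, so (c) is unavailable.
All of (d)'s requirements are met (a current Class 3 Notice is held; the qualifying period is 145 days, less than the 150 days limit). But applying paragraph (o): (o) is triggered — the design studio is classified under the construction sector. Exception (d) does not apply.
Exception (e)'s conditions are all satisfied: the coverage ratio is 14%, below the 20% limit; a current Annual Waiver is held; the employer's headcount is 21, less than the 29 limit. However, paragraph (p) must be considered: (p) operates against (e): the registered capacity is 890 units, less than the 920 units limit. Exception (e) does not apply.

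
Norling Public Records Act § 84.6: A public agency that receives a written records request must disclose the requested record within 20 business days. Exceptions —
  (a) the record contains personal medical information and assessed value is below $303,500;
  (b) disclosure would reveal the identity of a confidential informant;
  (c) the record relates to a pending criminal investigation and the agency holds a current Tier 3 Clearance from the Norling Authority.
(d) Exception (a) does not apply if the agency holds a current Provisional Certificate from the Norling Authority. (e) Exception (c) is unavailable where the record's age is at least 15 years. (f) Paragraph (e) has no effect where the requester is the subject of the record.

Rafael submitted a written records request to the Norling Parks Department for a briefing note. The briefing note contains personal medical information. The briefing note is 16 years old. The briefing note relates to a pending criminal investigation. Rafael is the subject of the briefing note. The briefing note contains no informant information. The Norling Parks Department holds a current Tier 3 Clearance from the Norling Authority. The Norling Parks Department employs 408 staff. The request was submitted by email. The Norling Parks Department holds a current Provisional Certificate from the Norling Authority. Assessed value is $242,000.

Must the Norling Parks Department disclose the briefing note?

No — exception (c) applies; the Norling Parks Department is not required to disclose the briefing note.

Exception (a)'s conditions are all satisfied: the briefing note contains personal medical information; assessed value is $242,000, below the $303,500 limit. However, paragraph (d) must be considered: (d) applies — a current Provisional Certificate is held. Exception (a) does not apply.
Exception (b) requires that disclosure would reveal the identity of a confidential informant; but the briefing note contains no informant information, so (b) is unavailable.
Exception (c)'s conditions are all satisfied: the briefing note relates to a pending investigation; a current Tier 3 Clearance is held. Under paragraphs (e)–(f): (e) would limit (c) — the record's age is 16 years, meeting the 15 years threshold — but (f) sets (e) aside: (f) operates — Rafael is the subject of the briefing note. So (c) applies.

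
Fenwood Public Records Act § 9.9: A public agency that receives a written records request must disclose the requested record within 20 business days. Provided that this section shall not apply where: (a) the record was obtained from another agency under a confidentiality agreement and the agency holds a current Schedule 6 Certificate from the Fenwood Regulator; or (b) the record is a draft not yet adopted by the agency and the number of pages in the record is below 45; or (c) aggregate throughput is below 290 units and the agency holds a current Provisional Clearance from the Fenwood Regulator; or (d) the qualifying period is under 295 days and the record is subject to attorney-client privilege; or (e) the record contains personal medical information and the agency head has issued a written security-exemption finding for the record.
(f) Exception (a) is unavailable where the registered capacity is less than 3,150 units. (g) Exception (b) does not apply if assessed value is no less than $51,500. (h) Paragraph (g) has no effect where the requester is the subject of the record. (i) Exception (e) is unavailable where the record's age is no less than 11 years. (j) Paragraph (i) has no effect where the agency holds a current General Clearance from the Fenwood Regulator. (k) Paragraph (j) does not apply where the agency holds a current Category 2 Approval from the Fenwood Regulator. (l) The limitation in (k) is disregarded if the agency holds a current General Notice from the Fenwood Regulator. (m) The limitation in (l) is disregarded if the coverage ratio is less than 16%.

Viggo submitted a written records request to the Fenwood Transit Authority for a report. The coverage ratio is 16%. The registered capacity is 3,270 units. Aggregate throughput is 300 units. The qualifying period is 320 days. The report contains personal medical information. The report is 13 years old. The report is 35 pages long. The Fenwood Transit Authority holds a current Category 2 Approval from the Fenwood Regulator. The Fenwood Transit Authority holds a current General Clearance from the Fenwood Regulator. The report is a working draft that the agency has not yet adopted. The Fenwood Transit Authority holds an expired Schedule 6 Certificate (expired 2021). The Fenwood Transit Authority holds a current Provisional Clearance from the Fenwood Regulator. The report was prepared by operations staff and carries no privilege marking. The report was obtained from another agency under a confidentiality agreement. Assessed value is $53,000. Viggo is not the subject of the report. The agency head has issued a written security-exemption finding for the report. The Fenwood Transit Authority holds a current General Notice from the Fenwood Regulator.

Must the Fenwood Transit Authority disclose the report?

No — exception (e) applies; the Fenwood Transit Authority is not required to disclose the report.

Exception (a) requires that the agency holds a current Schedule 6 Certificate from the Fenwood Regulator; but no current Schedule 6 Certificate is held, so (a) is unavailable.
All of (b)'s requirements are met (the report is an unadopted draft; the number of pages in the record is 35, below the 45 limit). However, paragraphs (g)–(h) must be considered: (g) is triggered — assessed value is $53,000, meeting the $51,500 threshold. (h), which would lift (g), is not engaged — Viggo is not the subject of the report. (b) is therefore removed.
Exception (c) does not apply: aggregate throughput is 300 units, not below 290 units.
Exception (d) requires that the qualifying period is under 295 days; but the qualifying period is 320 days, not under 295 days, so (d) is unavailable.
Exception (e): the report contains personal medical information; a written security-exemption finding has been issued — every condition holds. As to paragraphs (i)–(m): (i) is triggered (the record's age is 13 years, meeting the 11 years threshold), but is overridden by (j): (j) operates against (i): a current General Clearance is held. (k) would limit (j) — a current Category 2 Approval is held — but (l) sets (k) aside: (l) operates against (k): a current General Notice is held. (m), which would lift (l), does not operate here — the coverage ratio is 16%, not less than 16%. Exception (e) stands.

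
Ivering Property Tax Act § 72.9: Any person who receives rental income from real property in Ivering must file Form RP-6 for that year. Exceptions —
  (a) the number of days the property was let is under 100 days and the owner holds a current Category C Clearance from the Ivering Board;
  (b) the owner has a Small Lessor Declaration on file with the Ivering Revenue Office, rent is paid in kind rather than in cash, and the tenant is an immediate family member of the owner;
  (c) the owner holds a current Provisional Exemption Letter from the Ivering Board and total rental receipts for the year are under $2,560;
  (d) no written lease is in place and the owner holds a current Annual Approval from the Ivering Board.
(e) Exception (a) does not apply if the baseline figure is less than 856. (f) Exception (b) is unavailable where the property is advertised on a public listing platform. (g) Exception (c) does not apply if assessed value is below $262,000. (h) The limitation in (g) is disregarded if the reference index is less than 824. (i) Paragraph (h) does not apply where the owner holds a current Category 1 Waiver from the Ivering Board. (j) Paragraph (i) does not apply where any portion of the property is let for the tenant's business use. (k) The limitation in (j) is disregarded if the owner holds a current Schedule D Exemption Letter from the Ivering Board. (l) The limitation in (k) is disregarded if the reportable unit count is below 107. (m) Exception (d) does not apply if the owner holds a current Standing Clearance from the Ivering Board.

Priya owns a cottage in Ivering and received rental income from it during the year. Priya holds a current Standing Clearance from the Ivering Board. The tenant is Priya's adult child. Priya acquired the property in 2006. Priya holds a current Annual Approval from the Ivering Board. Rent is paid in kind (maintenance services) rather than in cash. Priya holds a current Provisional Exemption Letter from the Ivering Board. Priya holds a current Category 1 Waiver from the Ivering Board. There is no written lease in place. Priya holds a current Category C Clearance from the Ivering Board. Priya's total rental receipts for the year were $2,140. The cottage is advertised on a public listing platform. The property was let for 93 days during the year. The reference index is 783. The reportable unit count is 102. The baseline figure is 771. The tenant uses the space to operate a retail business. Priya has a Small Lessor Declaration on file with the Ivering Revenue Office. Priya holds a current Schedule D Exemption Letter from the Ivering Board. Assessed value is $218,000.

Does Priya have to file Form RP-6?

No — exception (c) applies; Priya is not required to file Form RP-6.

Exception (a): the number of days the property was let is 93 days, under the 100 days limit; a current Category C Clearance is held — every condition holds. Turning to paragraph (e): (e) operates against (a): the baseline figure is 771, less than the 856 limit. So (a) is unavailable.
Exception (b): a Small Lessor Declaration is on file; rent is paid in kind; the tenant is an immediate family member — every condition holds. However, paragraph (f) must be considered: (f) operates against (b): the property is publicly advertised. So (b) is unavailable.
Exception (c) is satisfied on its face — a current Provisional Exemption Letter is held; total rental receipts for the year are $2,140, under the $2,560 limit. Under paragraphs (g)–(l): (g) is engaged (assessed value is $218,000, below the $262,000 limit), but is set aside by (h): (h) applies — the reference index is 783, less than the 824 limit. (i) would limit (h) — a current Category 1 Waiver is held — but (j) sets (i) aside: (j) is triggered — the space is let for business use. (k) would limit (j) — a current Schedule D Exemption Letter is held — but (l) sets (k) aside: (l) operates against (k): the reportable unit count is 102, below the 107 limit. Exception (c) stands.
Exception (d) is satisfied on its face — there is no written lease; a current Annual Approval is held. However, paragraph (m) must be considered: (m) operates — a current Standing Clearance is held. Exception (d) does not apply.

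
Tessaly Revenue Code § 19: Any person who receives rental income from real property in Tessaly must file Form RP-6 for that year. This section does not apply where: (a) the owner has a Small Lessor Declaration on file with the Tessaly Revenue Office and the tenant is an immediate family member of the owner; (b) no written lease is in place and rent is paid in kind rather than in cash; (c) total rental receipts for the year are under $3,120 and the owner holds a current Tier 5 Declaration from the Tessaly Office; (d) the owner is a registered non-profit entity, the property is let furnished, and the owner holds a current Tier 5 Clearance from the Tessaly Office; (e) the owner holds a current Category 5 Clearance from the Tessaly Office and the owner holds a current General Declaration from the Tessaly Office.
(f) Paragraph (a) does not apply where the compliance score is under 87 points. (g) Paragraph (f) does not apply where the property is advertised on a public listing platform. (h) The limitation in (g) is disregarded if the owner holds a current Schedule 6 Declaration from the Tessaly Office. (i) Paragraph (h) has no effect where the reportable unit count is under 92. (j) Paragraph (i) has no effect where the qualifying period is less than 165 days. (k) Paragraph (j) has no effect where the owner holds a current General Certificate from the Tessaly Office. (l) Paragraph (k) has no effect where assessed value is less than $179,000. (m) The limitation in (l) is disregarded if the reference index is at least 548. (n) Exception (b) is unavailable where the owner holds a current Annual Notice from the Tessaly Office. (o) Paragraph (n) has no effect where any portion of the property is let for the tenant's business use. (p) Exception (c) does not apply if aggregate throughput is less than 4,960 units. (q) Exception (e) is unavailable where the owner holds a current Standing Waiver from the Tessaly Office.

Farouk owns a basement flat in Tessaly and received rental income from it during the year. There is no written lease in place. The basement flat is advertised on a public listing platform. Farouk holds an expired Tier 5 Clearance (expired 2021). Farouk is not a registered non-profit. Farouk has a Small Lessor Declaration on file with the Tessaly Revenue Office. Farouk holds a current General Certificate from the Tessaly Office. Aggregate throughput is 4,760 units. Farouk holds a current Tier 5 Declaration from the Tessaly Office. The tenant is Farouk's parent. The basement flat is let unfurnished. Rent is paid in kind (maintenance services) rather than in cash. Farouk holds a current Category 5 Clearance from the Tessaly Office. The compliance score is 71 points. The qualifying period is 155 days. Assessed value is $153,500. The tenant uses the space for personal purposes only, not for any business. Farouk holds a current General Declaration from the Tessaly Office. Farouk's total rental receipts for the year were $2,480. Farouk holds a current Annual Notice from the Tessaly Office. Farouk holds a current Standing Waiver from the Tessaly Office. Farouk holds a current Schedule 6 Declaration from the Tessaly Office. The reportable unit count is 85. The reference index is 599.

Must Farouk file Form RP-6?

Exception (a)'s conditions are all satisfied: a Small Lessor Declaration is on file; the tenant is an immediate family member. As to paragraphs (f)–(m): (f) would limit (a) — the compliance score is 71 points, under the 87 points limit — but (g) sets (f) aside: (g) operates against (f): the property is publicly advertised. (h) would limit (g) — a current Schedule 6 Declaration is held — but (i) sets (h) aside: (i) operates against (h): the reportable unit count is 85, under the 92 limit. (j) is engaged (the qualifying period is 155 days, less than the 165 days limit), but is set aside by (k): (k) operates against (j): a current General Certificate is held. (l) would limit (k) — assessed value is $153,500, less than the $179,000 limit — but (m) sets (l) aside: (m) is triggered — the reference index is 599, meeting the 548 threshold. Exception (a) stands.
Exception (b) is satisfied on its face — there is no written lease; rent is paid in kind. However, paragraphs (n)–(o) must be considered: (n) operates against (b): a current Annual Notice is held. (o), which would lift (n), does not operate here — the space is used for personal purposes only. (b) is therefore removed.
All of (c)'s requirements are met (total rental receipts for the year are $2,480, under the $3,120 limit; a current Tier 5 Declaration is held). However, paragraph (p) must be considered: (p) applies — aggregate throughput is 4,760 units, less than the 4,960 units limit. (c) is therefore removed.
Exception (d) fails — Farouk is not a registered non-profit.
Exception (e) is satisfied on its face — a current Category 5 Clearance is held; a current General Declaration is held. But applying paragraph (q): (q) operates against (e): a current Standing Waiver is held. (e) is therefore removed.

No — exception (a) applies; Farouk is not required to file Form RP-6.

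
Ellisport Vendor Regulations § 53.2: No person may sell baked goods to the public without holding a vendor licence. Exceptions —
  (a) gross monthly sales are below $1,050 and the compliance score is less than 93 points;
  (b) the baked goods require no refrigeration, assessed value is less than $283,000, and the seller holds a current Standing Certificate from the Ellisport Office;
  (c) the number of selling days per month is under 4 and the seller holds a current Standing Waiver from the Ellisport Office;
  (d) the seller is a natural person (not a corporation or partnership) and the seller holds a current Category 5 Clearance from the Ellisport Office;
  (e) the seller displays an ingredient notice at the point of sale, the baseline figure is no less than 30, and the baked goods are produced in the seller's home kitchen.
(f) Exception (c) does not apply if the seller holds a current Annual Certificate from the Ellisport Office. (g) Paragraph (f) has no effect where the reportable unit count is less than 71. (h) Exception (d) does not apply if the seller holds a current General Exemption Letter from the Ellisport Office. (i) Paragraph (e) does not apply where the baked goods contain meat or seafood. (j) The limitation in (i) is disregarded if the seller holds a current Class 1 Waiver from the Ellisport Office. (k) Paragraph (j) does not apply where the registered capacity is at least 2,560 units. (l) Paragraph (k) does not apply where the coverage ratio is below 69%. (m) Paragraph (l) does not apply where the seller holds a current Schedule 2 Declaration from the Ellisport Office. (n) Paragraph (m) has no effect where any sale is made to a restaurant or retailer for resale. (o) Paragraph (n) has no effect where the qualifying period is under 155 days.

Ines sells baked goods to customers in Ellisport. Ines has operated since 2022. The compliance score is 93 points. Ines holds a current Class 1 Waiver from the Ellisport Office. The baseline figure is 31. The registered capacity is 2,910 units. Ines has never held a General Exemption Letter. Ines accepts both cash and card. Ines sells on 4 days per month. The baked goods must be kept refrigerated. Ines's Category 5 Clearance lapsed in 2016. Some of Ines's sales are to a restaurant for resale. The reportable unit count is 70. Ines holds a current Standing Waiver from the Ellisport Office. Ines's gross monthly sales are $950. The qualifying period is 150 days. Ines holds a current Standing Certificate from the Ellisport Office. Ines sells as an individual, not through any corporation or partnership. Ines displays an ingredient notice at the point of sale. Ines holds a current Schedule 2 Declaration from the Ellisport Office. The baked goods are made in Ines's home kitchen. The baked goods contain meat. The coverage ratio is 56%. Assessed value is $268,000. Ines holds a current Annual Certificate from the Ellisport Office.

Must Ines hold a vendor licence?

Yes — Ines must hold a vendor licence.

Exception (a) does not apply: the compliance score is 93 points, not less than 93 points.
Exception (b) does not apply: the baked goods require refrigeration.
Exception (c) requires that the number of selling days per month is under 4; but the number of selling days per month is 4, not under 4, so (c) is unavailable.
Exception (d) requires that the seller holds a current Category 5 Clearance from the Ellisport Office; but no current Category 5 Clearance is held, so (d) is unavailable.
Exception (e): an ingredient notice is displayed; the baseline figure is 31, meeting the 30 threshold; the baked goods are home-kitchen produced — every condition holds. But: (i) operates against (e): the baked goods contain meat. (j) would limit (i) — a current Class 1 Waiver is held — but (k) sets (j) aside: (k) operates against (j): the registered capacity is 2,910 units, meeting the 2,560 units threshold. (l) operates (the coverage ratio is 56%, below the 69% limit), but is overridden by (m): (m) operates against (l): a current Schedule 2 Declaration is held. (n) is engaged (some sales are to a restaurant for resale), but is itself disapplied by (o): (o) is engaged — the qualifying period is 150 days, under the 155 days limit. So (e) is unavailable.
No exception applies. The general rule governs.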